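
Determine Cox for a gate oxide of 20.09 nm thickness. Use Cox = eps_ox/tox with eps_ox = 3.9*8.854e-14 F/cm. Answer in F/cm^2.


Step 1: eps_ox = 3.9 * 8.854e-14 = 3.45306e-13 F/cm
Step 2: tox in cm = 20.09 nm * 1e-7 = 2.0090e-06 cm
Step 3: Cox = 3.45306e-13 / 2.0090e-06 = 1.72e-07 F/cm^2

1.72e-07


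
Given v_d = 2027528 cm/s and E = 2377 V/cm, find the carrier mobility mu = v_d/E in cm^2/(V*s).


Step 1: mu = v_d / E
Step 2: mu = 2027528 / 2377
Step 3: mu = 852.98 cm^2/(V*s)

852.98


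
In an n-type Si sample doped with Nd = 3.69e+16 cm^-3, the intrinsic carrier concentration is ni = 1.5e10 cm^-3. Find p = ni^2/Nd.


Step 1: Since Nd >> ni, n ≈ Nd = 3.69e+16 cm^-3
Step 2: p = ni^2 / n = (1.5e10)^2 / 3.69e+16
Step 3: p = 2.25e20 / 3.69e+16 = 6.10e+03 cm^-3

6.10e+03


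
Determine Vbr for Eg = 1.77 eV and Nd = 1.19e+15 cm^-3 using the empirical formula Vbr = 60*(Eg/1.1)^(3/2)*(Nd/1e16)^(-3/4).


Step 1: Eg/1.1 = 1.77/1.1 = 1.609091
Step 2: (Eg/1.1)^1.5 = 1.609091^1.5 = 2.041131
Step 3: (Nd/1e16)^(-0.75) = (0.119)^(-0.75) = 4.935598
Step 4: Vbr = 60 * 2.041131 * 4.935598 = 604.5 V

604.5


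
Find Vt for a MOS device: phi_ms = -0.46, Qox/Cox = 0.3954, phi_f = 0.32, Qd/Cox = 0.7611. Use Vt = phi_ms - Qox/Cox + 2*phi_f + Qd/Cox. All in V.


Step 1: Vt = phi_ms - Qox/Cox + 2*phi_f + Qd/Cox
Step 2: Vt = -0.46 - 0.3954 + 2*0.32 + 0.7611
Step 3: Vt = -0.46 - 0.3954 + 0.64 + 0.7611
Step 4: Vt = 0.5457 V

0.5457


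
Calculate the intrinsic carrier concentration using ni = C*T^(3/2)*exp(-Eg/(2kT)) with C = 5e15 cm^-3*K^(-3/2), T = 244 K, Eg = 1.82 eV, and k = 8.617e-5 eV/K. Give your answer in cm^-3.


Step 1: Compute kT = 8.617e-5 * 244 = 0.02102548 eV
Step 2: Exponent = -Eg/(2kT) = -1.82/(2*0.02102548) = -43.28082
Step 3: T^(3/2) = 244^1.5 = 3811.40
Step 4: ni = 5e15 * 3811.40 * exp(-43.28082) = 3.04e+00 cm^-3

3.04e+00


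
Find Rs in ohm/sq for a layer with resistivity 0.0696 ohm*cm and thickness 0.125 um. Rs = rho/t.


Step 1: Convert thickness to cm: t = 0.125 um = 1.2500e-05 cm
Step 2: Rs = rho / t = 0.0696 / 1.2500e-05
Step 3: Rs = 5568.0 ohm/sq

5568.0


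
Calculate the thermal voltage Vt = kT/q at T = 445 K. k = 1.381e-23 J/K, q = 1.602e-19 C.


Step 1: kT = 1.381e-23 * 445 = 6.14545e-21 J
Step 2: Vt = kT/q = 6.14545e-21 / 1.602e-19
Step 3: Vt = 0.03836 V

0.03836


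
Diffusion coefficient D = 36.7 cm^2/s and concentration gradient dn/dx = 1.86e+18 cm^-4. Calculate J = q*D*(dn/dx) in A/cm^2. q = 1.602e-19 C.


Step 1: J = q * D * (dn/dx)
Step 2: J = 1.602e-19 * 36.7 * 1.86e+18
Step 3: J = 1.09e+01 A/cm^2

1.09e+01


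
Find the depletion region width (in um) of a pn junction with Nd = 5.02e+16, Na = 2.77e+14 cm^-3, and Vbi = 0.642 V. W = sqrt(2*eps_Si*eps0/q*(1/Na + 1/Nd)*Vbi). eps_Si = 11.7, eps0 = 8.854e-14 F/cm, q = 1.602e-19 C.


Step 1: 1/Na + 1/Nd = 1/2.77e+14 + 1/5.02e+16 = 3.63003e-15
Step 2: 2*eps*eps0/q = 2*11.7*8.854e-14/1.602e-19 = 1.293281e+07
Step 3: W^2 = 1.293281e+07 * 3.63003e-15 * 0.642 = 3.01396e-08
Step 4: W = sqrt(3.01396e-08) = 1.736e-04 cm = 1.736 um

1.736


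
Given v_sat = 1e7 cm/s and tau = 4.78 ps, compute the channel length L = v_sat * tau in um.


Step 1: tau in seconds = 4.78 ps * 1e-12 = 4.7800e-12 s
Step 2: L = v_sat * tau = 1e7 * 4.7800e-12 = 4.7800e-05 cm
Step 3: L in um = 4.7800e-05 * 1e4 = 0.478 um

0.478


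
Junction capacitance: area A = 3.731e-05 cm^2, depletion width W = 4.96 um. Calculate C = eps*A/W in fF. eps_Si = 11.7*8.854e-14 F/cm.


Step 1: eps_Si = 11.7 * 8.854e-14 = 1.035918e-12 F/cm
Step 2: W in cm = 4.96 * 1e-4 = 4.96e-04 cm
Step 3: C = 1.035918e-12 * 3.731e-05 / 4.96e-04 = 7.792359e-14 F
Step 4: C = 77.92 fF

77.92


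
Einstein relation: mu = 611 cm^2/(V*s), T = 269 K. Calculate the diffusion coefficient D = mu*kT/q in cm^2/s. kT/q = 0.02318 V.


Step 1: D = mu * (kT/q)
Step 2: D = 611 * 0.02318
Step 3: D = 14.16 cm^2/s

14.16


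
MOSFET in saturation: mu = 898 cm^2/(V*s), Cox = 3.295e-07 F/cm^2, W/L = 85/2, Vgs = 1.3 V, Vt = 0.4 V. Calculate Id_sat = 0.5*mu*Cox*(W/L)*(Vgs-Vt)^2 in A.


Step 1: Overdrive voltage Vov = Vgs - Vt = 1.3 - 0.4 = 0.9 V
Step 2: W/L = 85/2 = 42.5
Step 3: Id = 0.5 * 898 * 3.295e-07 * 42.5 * 0.9^2
Step 4: Id = 5.09e-03 A

5.09e-03


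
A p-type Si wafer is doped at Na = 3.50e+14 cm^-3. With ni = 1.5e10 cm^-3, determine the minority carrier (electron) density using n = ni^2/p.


Step 1: Majority hole concentration p ≈ Na = 3.50e+14 cm^-3
Step 2: n = ni^2 / Na = (1.5e10)^2 / 3.50e+14
Step 3: n = 6.43e+05 cm^-3

6.43e+05


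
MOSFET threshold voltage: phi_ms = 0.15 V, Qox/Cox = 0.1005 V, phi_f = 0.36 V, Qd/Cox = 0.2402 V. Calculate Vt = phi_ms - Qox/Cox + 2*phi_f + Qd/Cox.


Step 1: Vt = phi_ms - Qox/Cox + 2*phi_f + Qd/Cox
Step 2: Vt = 0.15 - 0.1005 + 2*0.36 + 0.2402
Step 3: Vt = 0.15 - 0.1005 + 0.72 + 0.2402
Step 4: Vt = 1.0097 V

1.0097


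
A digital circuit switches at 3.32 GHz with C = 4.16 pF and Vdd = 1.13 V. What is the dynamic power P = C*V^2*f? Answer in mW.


Step 1: V^2 = 1.13^2 = 1.2769 V^2
Step 2: P = C*V^2*f = 4.16e-12 F * 1.2769 * 3.32e9 Hz
Step 3: P = 1.763552128e-02 W
Step 4: P = 17.636 mW

17.636


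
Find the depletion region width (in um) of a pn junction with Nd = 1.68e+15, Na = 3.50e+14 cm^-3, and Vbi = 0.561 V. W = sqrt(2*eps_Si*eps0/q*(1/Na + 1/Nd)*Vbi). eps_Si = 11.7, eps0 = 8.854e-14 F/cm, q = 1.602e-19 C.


Step 1: 1/Na + 1/Nd = 1/3.50e+14 + 1/1.68e+15 = 3.45238e-15
Step 2: 2*eps*eps0/q = 2*11.7*8.854e-14/1.602e-19 = 1.293281e+07
Step 3: W^2 = 1.293281e+07 * 3.45238e-15 * 0.561 = 2.50481e-08
Step 4: W = sqrt(2.50481e-08) = 1.583e-04 cm = 1.583 um

1.583


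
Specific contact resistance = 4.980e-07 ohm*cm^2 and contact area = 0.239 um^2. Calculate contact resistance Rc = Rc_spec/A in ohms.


Step 1: Convert area to cm^2: 0.239 um^2 = 2.3900e-09 cm^2
Step 2: Rc = Rc_spec / A = 4.980e-07 / 2.3900e-09
Step 3: Rc = 2.08e+02 ohms

2.08e+02


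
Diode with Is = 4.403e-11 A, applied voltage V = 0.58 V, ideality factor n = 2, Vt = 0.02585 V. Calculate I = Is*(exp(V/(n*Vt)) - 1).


Step 1: V/(n*Vt) = 0.58/(2*0.02585) = 11.2186
Step 2: exp(11.2186) = 7.4503e+04
Step 3: I = 4.403e-11 * (7.4503e+04 - 1) = 3.28e-06 A

3.28e-06


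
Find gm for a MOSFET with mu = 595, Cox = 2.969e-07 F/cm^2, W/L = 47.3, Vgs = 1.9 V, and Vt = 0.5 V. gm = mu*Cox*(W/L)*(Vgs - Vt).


Step 1: Vov = Vgs - Vt = 1.9 - 0.5 = 1.4 V
Step 2: gm = mu * Cox * (W/L) * Vov
Step 3: gm = 595 * 2.969e-07 * 47.3 * 1.4 = 1.17e-02 S

1.17e-02


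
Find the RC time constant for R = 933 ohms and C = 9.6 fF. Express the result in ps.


Step 1: tau = R * C
Step 2: tau = 933 * 9.6 fF = 933 * 9.6e-15 F
Step 3: tau = 8.9568e-12 s = 8.9568 ps

8.9568


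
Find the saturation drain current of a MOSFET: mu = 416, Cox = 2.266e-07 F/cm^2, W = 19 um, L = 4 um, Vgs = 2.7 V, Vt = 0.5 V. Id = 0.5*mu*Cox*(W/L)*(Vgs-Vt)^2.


Step 1: Overdrive voltage Vov = Vgs - Vt = 2.7 - 0.5 = 2.2 V
Step 2: W/L = 19/4 = 4.75
Step 3: Id = 0.5 * 416 * 2.266e-07 * 4.75 * 2.2^2
Step 4: Id = 1.08e-03 A

1.08e-03


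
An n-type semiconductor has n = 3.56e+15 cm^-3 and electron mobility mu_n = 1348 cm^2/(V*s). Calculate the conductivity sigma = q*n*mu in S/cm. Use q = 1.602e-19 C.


Step 1: sigma = q * n * mu
Step 2: sigma = 1.602e-19 * 3.56e+15 * 1348
Step 3: sigma = 7.688e-01 S/cm

7.688e-01


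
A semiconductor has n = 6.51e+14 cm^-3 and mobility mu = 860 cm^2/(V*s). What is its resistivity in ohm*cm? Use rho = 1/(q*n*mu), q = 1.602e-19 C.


Step 1: sigma = q * n * mu = 1.602e-19 * 6.51e+14 * 860 = 8.96896e-02 S/cm
Step 2: rho = 1 / sigma = 1 / 8.96896e-02 = 11.15 ohm*cm

11.15


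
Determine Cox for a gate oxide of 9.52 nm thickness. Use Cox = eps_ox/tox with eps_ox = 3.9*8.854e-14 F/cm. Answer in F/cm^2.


Step 1: eps_ox = 3.9 * 8.854e-14 = 3.45306e-13 F/cm
Step 2: tox in cm = 9.52 nm * 1e-7 = 9.5200e-07 cm
Step 3: Cox = 3.45306e-13 / 9.5200e-07 = 3.63e-07 F/cm^2

3.63e-07


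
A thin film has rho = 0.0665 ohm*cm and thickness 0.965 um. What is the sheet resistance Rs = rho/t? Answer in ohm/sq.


Step 1: Convert thickness to cm: t = 0.965 um = 9.6500e-05 cm
Step 2: Rs = rho / t = 0.0665 / 9.6500e-05
Step 3: Rs = 689.1 ohm/sq

689.1


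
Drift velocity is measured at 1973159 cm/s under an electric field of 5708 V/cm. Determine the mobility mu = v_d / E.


Step 1: mu = v_d / E
Step 2: mu = 1973159 / 5708
Step 3: mu = 345.68 cm^2/(V*s)

345.68


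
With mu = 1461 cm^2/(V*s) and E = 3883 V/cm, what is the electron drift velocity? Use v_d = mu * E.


Step 1: v_d = mu * E
Step 2: v_d = 1461 * 3883 = 5673063
Step 3: v_d = 5.67e+06 cm/s

5.67e+06


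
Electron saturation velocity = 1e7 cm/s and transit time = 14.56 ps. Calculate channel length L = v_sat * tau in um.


Step 1: tau in seconds = 14.56 ps * 1e-12 = 1.4560e-11 s
Step 2: L = v_sat * tau = 1e7 * 1.4560e-11 = 1.4560e-04 cm
Step 3: L in um = 1.4560e-04 * 1e4 = 1.456 um

1.456


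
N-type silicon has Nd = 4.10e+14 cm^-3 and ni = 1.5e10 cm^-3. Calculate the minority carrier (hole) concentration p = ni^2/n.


Step 1: Since Nd >> ni, n ≈ Nd = 4.10e+14 cm^-3
Step 2: p = ni^2 / n = (1.5e10)^2 / 4.10e+14
Step 3: p = 2.25e20 / 4.10e+14 = 5.49e+05 cm^-3

5.49e+05


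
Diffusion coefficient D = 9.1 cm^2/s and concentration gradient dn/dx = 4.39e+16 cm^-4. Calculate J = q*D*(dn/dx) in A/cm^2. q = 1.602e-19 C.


Step 1: J = q * D * (dn/dx)
Step 2: J = 1.602e-19 * 9.1 * 4.39e+16
Step 3: J = 6.40e-02 A/cm^2

6.40e-02


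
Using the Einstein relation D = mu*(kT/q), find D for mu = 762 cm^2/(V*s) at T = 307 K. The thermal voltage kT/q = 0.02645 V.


Step 1: D = mu * (kT/q)
Step 2: D = 762 * 0.02645
Step 3: D = 20.15 cm^2/s

20.15


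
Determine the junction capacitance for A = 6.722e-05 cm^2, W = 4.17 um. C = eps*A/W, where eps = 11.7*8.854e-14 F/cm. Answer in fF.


Step 1: eps_Si = 11.7 * 8.854e-14 = 1.035918e-12 F/cm
Step 2: W in cm = 4.17 * 1e-4 = 4.17e-04 cm
Step 3: C = 1.035918e-12 * 6.722e-05 / 4.17e-04 = 1.669890e-13 F
Step 4: C = 166.99 fF

166.99


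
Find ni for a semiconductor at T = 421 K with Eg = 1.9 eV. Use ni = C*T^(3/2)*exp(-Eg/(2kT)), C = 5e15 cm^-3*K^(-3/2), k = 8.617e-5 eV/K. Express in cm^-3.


Step 1: Compute kT = 8.617e-5 * 421 = 0.03627757 eV
Step 2: Exponent = -Eg/(2kT) = -1.9/(2*0.03627757) = -26.18698
Step 3: T^(3/2) = 421^1.5 = 8638.20
Step 4: ni = 5e15 * 8638.20 * exp(-26.18698) = 1.83e+08 cm^-3

1.83e+08


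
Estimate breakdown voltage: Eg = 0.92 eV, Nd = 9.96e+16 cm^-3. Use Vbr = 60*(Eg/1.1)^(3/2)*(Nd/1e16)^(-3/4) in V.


Step 1: Eg/1.1 = 0.92/1.1 = 0.836364
Step 2: (Eg/1.1)^1.5 = 0.836364^1.5 = 0.764879
Step 3: (Nd/1e16)^(-0.75) = (9.96)^(-0.75) = 0.178363
Step 4: Vbr = 60 * 0.764879 * 0.178363 = 8.2 V

8.2


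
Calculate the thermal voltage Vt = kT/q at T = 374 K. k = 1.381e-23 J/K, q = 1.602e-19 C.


Step 1: kT = 1.381e-23 * 374 = 5.16494e-21 J
Step 2: Vt = kT/q = 5.16494e-21 / 1.602e-19
Step 3: Vt = 0.03224 V

0.03224


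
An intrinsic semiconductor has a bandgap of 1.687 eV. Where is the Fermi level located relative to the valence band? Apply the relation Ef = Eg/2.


Step 1: For an intrinsic semiconductor, the Fermi level sits at midgap.
Step 2: Ef = Eg / 2 = 1.687 / 2 = 0.8435 eV

0.8435


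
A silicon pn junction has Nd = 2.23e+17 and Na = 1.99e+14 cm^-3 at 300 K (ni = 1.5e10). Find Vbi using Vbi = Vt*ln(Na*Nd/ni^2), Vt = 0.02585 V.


Step 1: Compute Na*Nd/ni^2 = 1.99e+14 * 2.23e+17 / (1.5e10)^2 = 1.9723e+11
Step 2: ln(1.9723e+11) = 26.0076
Step 3: Vbi = 0.02585 * 26.0076 = 0.672 V

0.672


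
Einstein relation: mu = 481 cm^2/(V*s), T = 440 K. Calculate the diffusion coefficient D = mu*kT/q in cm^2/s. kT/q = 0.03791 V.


Step 1: D = mu * (kT/q)
Step 2: D = 481 * 0.03791
Step 3: D = 18.23 cm^2/s

18.23


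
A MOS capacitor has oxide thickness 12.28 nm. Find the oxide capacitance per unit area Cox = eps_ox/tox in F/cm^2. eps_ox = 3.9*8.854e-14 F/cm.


Step 1: eps_ox = 3.9 * 8.854e-14 = 3.45306e-13 F/cm
Step 2: tox in cm = 12.28 nm * 1e-7 = 1.2280e-06 cm
Step 3: Cox = 3.45306e-13 / 1.2280e-06 = 2.81e-07 F/cm^2

2.81e-07


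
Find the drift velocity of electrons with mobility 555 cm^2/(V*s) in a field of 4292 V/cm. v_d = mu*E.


Step 1: v_d = mu * E
Step 2: v_d = 555 * 4292 = 2382060
Step 3: v_d = 2.38e+06 cm/s

2.38e+06


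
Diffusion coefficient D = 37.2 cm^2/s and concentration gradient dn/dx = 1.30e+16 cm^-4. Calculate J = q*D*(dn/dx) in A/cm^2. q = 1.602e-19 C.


Step 1: J = q * D * (dn/dx)
Step 2: J = 1.602e-19 * 37.2 * 1.30e+16
Step 3: J = 7.75e-02 A/cm^2

7.75e-02


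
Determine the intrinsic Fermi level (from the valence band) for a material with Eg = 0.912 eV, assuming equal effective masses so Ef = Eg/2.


Step 1: For an intrinsic semiconductor, the Fermi level sits at midgap.
Step 2: Ef = Eg / 2 = 0.912 / 2 = 0.456 eV

0.456


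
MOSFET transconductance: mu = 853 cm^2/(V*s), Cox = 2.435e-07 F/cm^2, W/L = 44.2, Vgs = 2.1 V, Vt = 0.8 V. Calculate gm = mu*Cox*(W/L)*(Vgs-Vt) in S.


Step 1: Vov = Vgs - Vt = 2.1 - 0.8 = 1.3 V
Step 2: gm = mu * Cox * (W/L) * Vov
Step 3: gm = 853 * 2.435e-07 * 44.2 * 1.3 = 1.19e-02 S

1.19e-02


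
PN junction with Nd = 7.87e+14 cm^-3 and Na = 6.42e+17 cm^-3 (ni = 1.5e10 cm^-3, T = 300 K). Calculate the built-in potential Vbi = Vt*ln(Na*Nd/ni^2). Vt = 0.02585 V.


Step 1: Compute Na*Nd/ni^2 = 6.42e+17 * 7.87e+14 / (1.5e10)^2 = 2.2456e+12
Step 2: ln(2.2456e+12) = 28.4400
Step 3: Vbi = 0.02585 * 28.4400 = 0.735 V

0.735


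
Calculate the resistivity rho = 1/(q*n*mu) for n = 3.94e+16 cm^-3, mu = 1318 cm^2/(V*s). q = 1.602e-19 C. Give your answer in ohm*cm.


Step 1: sigma = q * n * mu = 1.602e-19 * 3.94e+16 * 1318 = 8.31906e+00 S/cm
Step 2: rho = 1 / sigma = 1 / 8.31906e+00 = 0.1202 ohm*cm

0.1202


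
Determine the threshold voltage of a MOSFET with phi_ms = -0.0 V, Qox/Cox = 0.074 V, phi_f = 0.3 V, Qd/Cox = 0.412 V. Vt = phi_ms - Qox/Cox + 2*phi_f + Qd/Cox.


Step 1: Vt = phi_ms - Qox/Cox + 2*phi_f + Qd/Cox
Step 2: Vt = -0.0 - 0.074 + 2*0.3 + 0.412
Step 3: Vt = -0.0 - 0.074 + 0.6 + 0.412
Step 4: Vt = 0.938 V

0.938


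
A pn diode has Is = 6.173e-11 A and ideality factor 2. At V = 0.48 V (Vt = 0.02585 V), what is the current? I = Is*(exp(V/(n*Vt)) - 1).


Step 1: V/(n*Vt) = 0.48/(2*0.02585) = 9.2843
Step 2: exp(9.2843) = 1.0768e+04
Step 3: I = 6.173e-11 * (1.0768e+04 - 1) = 6.65e-07 A

6.65e-07


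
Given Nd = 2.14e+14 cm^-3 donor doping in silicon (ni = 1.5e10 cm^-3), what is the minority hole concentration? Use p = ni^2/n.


Step 1: Since Nd >> ni, n ≈ Nd = 2.14e+14 cm^-3
Step 2: p = ni^2 / n = (1.5e10)^2 / 2.14e+14
Step 3: p = 2.25e20 / 2.14e+14 = 1.05e+06 cm^-3

1.05e+06


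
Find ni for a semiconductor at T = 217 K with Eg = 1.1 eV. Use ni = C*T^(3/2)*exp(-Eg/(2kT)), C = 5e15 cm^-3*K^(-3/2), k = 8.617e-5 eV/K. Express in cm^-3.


Step 1: Compute kT = 8.617e-5 * 217 = 0.01869889 eV
Step 2: Exponent = -Eg/(2kT) = -1.1/(2*0.01869889) = -29.41351
Step 3: T^(3/2) = 217^1.5 = 3196.61
Step 4: ni = 5e15 * 3196.61 * exp(-29.41351) = 2.69e+06 cm^-3

2.69e+06


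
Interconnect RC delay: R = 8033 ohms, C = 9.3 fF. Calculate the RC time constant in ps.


Step 1: tau = R * C
Step 2: tau = 8033 * 9.3 fF = 8033 * 9.3e-15 F
Step 3: tau = 7.47069e-11 s = 74.7069 ps

74.7069


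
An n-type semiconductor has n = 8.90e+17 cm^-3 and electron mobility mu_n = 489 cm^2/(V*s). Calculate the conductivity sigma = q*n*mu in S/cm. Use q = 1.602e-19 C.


Step 1: sigma = q * n * mu
Step 2: sigma = 1.602e-19 * 8.90e+17 * 489
Step 3: sigma = 6.972e+01 S/cm

6.972e+01


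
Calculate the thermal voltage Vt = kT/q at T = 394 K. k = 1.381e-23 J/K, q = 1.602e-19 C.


Step 1: kT = 1.381e-23 * 394 = 5.44114e-21 J
Step 2: Vt = kT/q = 5.44114e-21 / 1.602e-19
Step 3: Vt = 0.03396 V

0.03396


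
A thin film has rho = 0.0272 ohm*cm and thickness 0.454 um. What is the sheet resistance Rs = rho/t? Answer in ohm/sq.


Step 1: Convert thickness to cm: t = 0.454 um = 4.5400e-05 cm
Step 2: Rs = rho / t = 0.0272 / 4.5400e-05
Step 3: Rs = 599.1 ohm/sq

599.1


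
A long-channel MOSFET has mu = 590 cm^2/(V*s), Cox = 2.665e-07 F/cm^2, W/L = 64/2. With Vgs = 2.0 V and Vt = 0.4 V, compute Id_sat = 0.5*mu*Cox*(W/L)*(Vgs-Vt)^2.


Step 1: Overdrive voltage Vov = Vgs - Vt = 2.0 - 0.4 = 1.6 V
Step 2: W/L = 64/2 = 32
Step 3: Id = 0.5 * 590 * 2.665e-07 * 32 * 1.6^2
Step 4: Id = 6.44e-03 A

6.44e-03


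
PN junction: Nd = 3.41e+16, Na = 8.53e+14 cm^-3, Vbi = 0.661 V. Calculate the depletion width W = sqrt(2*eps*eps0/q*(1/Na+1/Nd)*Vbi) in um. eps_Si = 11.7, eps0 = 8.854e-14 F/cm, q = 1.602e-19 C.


Step 1: 1/Na + 1/Nd = 1/8.53e+14 + 1/3.41e+16 = 1.20166e-15
Step 2: 2*eps*eps0/q = 2*11.7*8.854e-14/1.602e-19 = 1.293281e+07
Step 3: W^2 = 1.293281e+07 * 1.20166e-15 * 0.661 = 1.02725e-08
Step 4: W = sqrt(1.02725e-08) = 1.014e-04 cm = 1.014 um

1.014


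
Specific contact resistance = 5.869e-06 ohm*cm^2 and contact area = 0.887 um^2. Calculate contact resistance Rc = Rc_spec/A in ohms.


Step 1: Convert area to cm^2: 0.887 um^2 = 8.8700e-09 cm^2
Step 2: Rc = Rc_spec / A = 5.869e-06 / 8.8700e-09
Step 3: Rc = 6.62e+02 ohms

6.62e+02


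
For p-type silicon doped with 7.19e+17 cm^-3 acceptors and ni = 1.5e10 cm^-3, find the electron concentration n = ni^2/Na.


Step 1: Majority hole concentration p ≈ Na = 7.19e+17 cm^-3
Step 2: n = ni^2 / Na = (1.5e10)^2 / 7.19e+17
Step 3: n = 3.13e+02 cm^-3

3.13e+02


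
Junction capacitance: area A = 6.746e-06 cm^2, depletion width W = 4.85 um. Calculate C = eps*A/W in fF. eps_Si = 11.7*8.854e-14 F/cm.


Step 1: eps_Si = 11.7 * 8.854e-14 = 1.035918e-12 F/cm
Step 2: W in cm = 4.85 * 1e-4 = 4.85e-04 cm
Step 3: C = 1.035918e-12 * 6.746e-06 / 4.85e-04 = 1.440887e-14 F
Step 4: C = 14.41 fF

14.41


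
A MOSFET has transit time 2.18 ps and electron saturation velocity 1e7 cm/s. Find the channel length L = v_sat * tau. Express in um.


Step 1: tau in seconds = 2.18 ps * 1e-12 = 2.1800e-12 s
Step 2: L = v_sat * tau = 1e7 * 2.1800e-12 = 2.1800e-05 cm
Step 3: L in um = 2.1800e-05 * 1e4 = 0.218 um

0.218


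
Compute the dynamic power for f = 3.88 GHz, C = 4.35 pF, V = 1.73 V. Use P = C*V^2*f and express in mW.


Step 1: V^2 = 1.73^2 = 2.9929 V^2
Step 2: P = C*V^2*f = 4.35e-12 F * 2.9929 * 3.88e9 Hz
Step 3: P = 5.05141662e-02 W
Step 4: P = 50.514 mW

50.514


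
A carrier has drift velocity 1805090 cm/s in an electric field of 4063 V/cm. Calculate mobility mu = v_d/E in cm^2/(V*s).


Step 1: mu = v_d / E
Step 2: mu = 1805090 / 4063
Step 3: mu = 444.28 cm^2/(V*s)

444.28


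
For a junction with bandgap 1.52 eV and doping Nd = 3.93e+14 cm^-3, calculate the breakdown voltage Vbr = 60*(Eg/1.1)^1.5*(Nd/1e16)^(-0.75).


Step 1: Eg/1.1 = 1.52/1.1 = 1.381818
Step 2: (Eg/1.1)^1.5 = 1.381818^1.5 = 1.624337
Step 3: (Nd/1e16)^(-0.75) = (0.0393)^(-0.75) = 11.329365
Step 4: Vbr = 60 * 1.624337 * 11.329365 = 1104.2 V

1104.2


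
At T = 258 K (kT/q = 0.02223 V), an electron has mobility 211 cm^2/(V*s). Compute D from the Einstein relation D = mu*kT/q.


Step 1: D = mu * (kT/q)
Step 2: D = 211 * 0.02223
Step 3: D = 4.69 cm^2/s

4.69


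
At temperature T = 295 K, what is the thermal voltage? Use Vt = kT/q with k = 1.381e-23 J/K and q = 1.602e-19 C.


Step 1: kT = 1.381e-23 * 295 = 4.07395e-21 J
Step 2: Vt = kT/q = 4.07395e-21 / 1.602e-19
Step 3: Vt = 0.02543 V

0.02543


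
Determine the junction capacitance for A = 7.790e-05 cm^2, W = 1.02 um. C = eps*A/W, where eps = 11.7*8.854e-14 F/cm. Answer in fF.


Step 1: eps_Si = 11.7 * 8.854e-14 = 1.035918e-12 F/cm
Step 2: W in cm = 1.02 * 1e-4 = 1.02e-04 cm
Step 3: C = 1.035918e-12 * 7.790e-05 / 1.02e-04 = 7.911570e-13 F
Step 4: C = 791.16 fF

791.16


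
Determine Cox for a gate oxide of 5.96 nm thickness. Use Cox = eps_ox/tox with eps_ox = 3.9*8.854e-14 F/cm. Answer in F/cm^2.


Step 1: eps_ox = 3.9 * 8.854e-14 = 3.45306e-13 F/cm
Step 2: tox in cm = 5.96 nm * 1e-7 = 5.9600e-07 cm
Step 3: Cox = 3.45306e-13 / 5.9600e-07 = 5.79e-07 F/cm^2

5.79e-07


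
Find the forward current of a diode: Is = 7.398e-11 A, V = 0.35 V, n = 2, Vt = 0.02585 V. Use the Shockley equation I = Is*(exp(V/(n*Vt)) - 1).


Step 1: V/(n*Vt) = 0.35/(2*0.02585) = 6.7698
Step 2: exp(6.7698) = 8.7114e+02
Step 3: I = 7.398e-11 * (8.7114e+02 - 1) = 6.44e-08 A

6.44e-08


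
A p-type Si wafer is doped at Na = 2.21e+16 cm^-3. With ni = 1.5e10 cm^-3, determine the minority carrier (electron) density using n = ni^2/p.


Step 1: Majority hole concentration p ≈ Na = 2.21e+16 cm^-3
Step 2: n = ni^2 / Na = (1.5e10)^2 / 2.21e+16
Step 3: n = 1.02e+04 cm^-3

1.02e+04


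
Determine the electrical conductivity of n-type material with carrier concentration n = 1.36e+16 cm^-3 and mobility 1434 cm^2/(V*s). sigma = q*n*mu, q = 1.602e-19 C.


Step 1: sigma = q * n * mu
Step 2: sigma = 1.602e-19 * 1.36e+16 * 1434
Step 3: sigma = 3.124e+00 S/cm

3.124e+00


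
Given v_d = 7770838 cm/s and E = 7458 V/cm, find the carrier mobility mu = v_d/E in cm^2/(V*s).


Step 1: mu = v_d / E
Step 2: mu = 7770838 / 7458
Step 3: mu = 1041.95 cm^2/(V*s)

1041.95


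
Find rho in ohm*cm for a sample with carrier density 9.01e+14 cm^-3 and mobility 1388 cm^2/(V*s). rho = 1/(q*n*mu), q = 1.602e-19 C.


Step 1: sigma = q * n * mu = 1.602e-19 * 9.01e+14 * 1388 = 2.00344e-01 S/cm
Step 2: rho = 1 / sigma = 1 / 2.00344e-01 = 4.991 ohm*cm

4.991


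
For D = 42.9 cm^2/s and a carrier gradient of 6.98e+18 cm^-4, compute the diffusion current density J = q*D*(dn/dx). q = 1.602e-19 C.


Step 1: J = q * D * (dn/dx)
Step 2: J = 1.602e-19 * 42.9 * 6.98e+18
Step 3: J = 4.80e+01 A/cm^2

4.80e+01


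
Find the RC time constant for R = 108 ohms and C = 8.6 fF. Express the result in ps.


Step 1: tau = R * C
Step 2: tau = 108 * 8.6 fF = 108 * 8.6e-15 F
Step 3: tau = 9.288e-13 s = 0.9288 ps

0.9288


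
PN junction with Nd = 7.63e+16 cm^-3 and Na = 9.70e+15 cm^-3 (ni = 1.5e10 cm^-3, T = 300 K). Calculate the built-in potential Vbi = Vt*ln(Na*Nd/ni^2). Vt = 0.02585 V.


Step 1: Compute Na*Nd/ni^2 = 9.70e+15 * 7.63e+16 / (1.5e10)^2 = 3.2894e+12
Step 2: ln(3.2894e+12) = 28.8217
Step 3: Vbi = 0.02585 * 28.8217 = 0.745 V

0.745


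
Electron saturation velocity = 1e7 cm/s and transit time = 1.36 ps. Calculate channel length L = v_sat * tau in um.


Step 1: tau in seconds = 1.36 ps * 1e-12 = 1.3600e-12 s
Step 2: L = v_sat * tau = 1e7 * 1.3600e-12 = 1.3600e-05 cm
Step 3: L in um = 1.3600e-05 * 1e4 = 0.136 um

0.136


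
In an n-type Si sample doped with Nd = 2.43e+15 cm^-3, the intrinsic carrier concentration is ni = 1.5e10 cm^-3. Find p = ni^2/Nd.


Step 1: Since Nd >> ni, n ≈ Nd = 2.43e+15 cm^-3
Step 2: p = ni^2 / n = (1.5e10)^2 / 2.43e+15
Step 3: p = 2.25e20 / 2.43e+15 = 9.26e+04 cm^-3

9.26e+04


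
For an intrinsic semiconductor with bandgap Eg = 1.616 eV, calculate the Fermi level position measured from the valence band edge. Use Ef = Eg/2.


Step 1: For an intrinsic semiconductor, the Fermi level sits at midgap.
Step 2: Ef = Eg / 2 = 1.616 / 2 = 0.808 eV

0.808


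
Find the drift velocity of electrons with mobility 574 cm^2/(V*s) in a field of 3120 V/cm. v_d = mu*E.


Step 1: v_d = mu * E
Step 2: v_d = 574 * 3120 = 1790880
Step 3: v_d = 1.79e+06 cm/s

1.79e+06


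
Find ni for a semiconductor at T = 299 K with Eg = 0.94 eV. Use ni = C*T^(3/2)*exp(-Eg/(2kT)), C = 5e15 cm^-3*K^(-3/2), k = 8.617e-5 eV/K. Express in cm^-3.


Step 1: Compute kT = 8.617e-5 * 299 = 0.02576483 eV
Step 2: Exponent = -Eg/(2kT) = -0.94/(2*0.02576483) = -18.24192
Step 3: T^(3/2) = 299^1.5 = 5170.19
Step 4: ni = 5e15 * 5170.19 * exp(-18.24192) = 3.09e+11 cm^-3

3.09e+11


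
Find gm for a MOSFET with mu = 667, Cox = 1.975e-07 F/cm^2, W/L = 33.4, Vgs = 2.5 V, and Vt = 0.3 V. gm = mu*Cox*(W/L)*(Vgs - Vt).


Step 1: Vov = Vgs - Vt = 2.5 - 0.3 = 2.2 V
Step 2: gm = mu * Cox * (W/L) * Vov
Step 3: gm = 667 * 1.975e-07 * 33.4 * 2.2 = 9.68e-03 S

9.68e-03


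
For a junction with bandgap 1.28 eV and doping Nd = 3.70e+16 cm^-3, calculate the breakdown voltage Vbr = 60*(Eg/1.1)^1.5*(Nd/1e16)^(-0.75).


Step 1: Eg/1.1 = 1.28/1.1 = 1.163636
Step 2: (Eg/1.1)^1.5 = 1.163636^1.5 = 1.255237
Step 3: (Nd/1e16)^(-0.75) = (3.7)^(-0.75) = 0.374842
Step 4: Vbr = 60 * 1.255237 * 0.374842 = 28.2 V

28.2


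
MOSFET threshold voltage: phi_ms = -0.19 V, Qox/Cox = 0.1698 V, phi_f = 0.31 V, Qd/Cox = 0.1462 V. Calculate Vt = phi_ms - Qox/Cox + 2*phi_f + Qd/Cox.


Step 1: Vt = phi_ms - Qox/Cox + 2*phi_f + Qd/Cox
Step 2: Vt = -0.19 - 0.1698 + 2*0.31 + 0.1462
Step 3: Vt = -0.19 - 0.1698 + 0.62 + 0.1462
Step 4: Vt = 0.4064 V

0.4064


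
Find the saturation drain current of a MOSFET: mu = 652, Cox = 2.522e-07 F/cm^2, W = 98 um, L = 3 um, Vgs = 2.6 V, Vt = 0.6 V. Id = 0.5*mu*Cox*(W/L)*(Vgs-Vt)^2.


Step 1: Overdrive voltage Vov = Vgs - Vt = 2.6 - 0.6 = 2.0 V
Step 2: W/L = 98/3 = 32.6667
Step 3: Id = 0.5 * 652 * 2.522e-07 * 32.6667 * 2.0^2
Step 4: Id = 1.07e-02 A

1.07e-02


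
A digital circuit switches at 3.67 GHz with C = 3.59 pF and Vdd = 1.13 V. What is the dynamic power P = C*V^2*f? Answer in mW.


Step 1: V^2 = 1.13^2 = 1.2769 V^2
Step 2: P = C*V^2*f = 3.59e-12 F * 1.2769 * 3.67e9 Hz
Step 3: P = 1.682354057e-02 W
Step 4: P = 16.824 mW

16.824


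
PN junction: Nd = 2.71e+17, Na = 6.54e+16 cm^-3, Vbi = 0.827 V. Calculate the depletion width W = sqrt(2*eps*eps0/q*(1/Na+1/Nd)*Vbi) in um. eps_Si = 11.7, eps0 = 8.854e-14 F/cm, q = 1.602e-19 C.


Step 1: 1/Na + 1/Nd = 1/6.54e+16 + 1/2.71e+17 = 1.89806e-17
Step 2: 2*eps*eps0/q = 2*11.7*8.854e-14/1.602e-19 = 1.293281e+07
Step 3: W^2 = 1.293281e+07 * 1.89806e-17 * 0.827 = 2.03006e-10
Step 4: W = sqrt(2.03006e-10) = 1.425e-05 cm = 0.1425 um

0.1425


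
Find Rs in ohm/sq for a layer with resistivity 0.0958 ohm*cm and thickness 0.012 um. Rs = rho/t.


Step 1: Convert thickness to cm: t = 0.012 um = 1.2000e-06 cm
Step 2: Rs = rho / t = 0.0958 / 1.2000e-06
Step 3: Rs = 79833.3 ohm/sq

79833.3


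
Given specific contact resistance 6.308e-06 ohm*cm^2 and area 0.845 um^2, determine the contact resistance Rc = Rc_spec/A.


Step 1: Convert area to cm^2: 0.845 um^2 = 8.4500e-09 cm^2
Step 2: Rc = Rc_spec / A = 6.308e-06 / 8.4500e-09
Step 3: Rc = 7.47e+02 ohms

7.47e+02


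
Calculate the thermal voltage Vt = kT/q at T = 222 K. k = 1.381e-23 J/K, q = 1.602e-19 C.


Step 1: kT = 1.381e-23 * 222 = 3.06582e-21 J
Step 2: Vt = kT/q = 3.06582e-21 / 1.602e-19
Step 3: Vt = 0.01914 V

0.01914


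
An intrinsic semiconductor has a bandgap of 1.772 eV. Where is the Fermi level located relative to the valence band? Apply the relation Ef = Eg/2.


Step 1: For an intrinsic semiconductor, the Fermi level sits at midgap.
Step 2: Ef = Eg / 2 = 1.772 / 2 = 0.886 eV

0.886


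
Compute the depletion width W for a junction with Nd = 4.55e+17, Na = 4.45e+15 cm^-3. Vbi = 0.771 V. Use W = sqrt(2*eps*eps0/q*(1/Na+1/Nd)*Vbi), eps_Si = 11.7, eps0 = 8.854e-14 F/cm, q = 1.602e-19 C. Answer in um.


Step 1: 1/Na + 1/Nd = 1/4.45e+15 + 1/4.55e+17 = 2.26917e-16
Step 2: 2*eps*eps0/q = 2*11.7*8.854e-14/1.602e-19 = 1.293281e+07
Step 3: W^2 = 1.293281e+07 * 2.26917e-16 * 0.771 = 2.26263e-09
Step 4: W = sqrt(2.26263e-09) = 4.757e-05 cm = 0.4757 um

0.4757


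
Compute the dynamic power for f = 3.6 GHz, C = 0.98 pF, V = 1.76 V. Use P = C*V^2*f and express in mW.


Step 1: V^2 = 1.76^2 = 3.0976 V^2
Step 2: P = C*V^2*f = 0.98e-12 F * 3.0976 * 3.6e9 Hz
Step 3: P = 1.09283328e-02 W
Step 4: P = 10.928 mW

10.928


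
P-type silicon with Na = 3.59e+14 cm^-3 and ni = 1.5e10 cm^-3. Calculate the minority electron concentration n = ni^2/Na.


Step 1: Majority hole concentration p ≈ Na = 3.59e+14 cm^-3
Step 2: n = ni^2 / Na = (1.5e10)^2 / 3.59e+14
Step 3: n = 6.27e+05 cm^-3

6.27e+05


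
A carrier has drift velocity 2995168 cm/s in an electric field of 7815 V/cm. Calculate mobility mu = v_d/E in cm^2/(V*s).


Step 1: mu = v_d / E
Step 2: mu = 2995168 / 7815
Step 3: mu = 383.26 cm^2/(V*s)

383.26


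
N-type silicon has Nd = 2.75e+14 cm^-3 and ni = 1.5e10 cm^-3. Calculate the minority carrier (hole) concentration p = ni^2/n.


Step 1: Since Nd >> ni, n ≈ Nd = 2.75e+14 cm^-3
Step 2: p = ni^2 / n = (1.5e10)^2 / 2.75e+14
Step 3: p = 2.25e20 / 2.75e+14 = 8.18e+05 cm^-3

8.18e+05


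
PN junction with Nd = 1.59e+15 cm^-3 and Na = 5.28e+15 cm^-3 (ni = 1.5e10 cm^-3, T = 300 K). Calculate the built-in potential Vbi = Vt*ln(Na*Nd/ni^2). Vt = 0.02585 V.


Step 1: Compute Na*Nd/ni^2 = 5.28e+15 * 1.59e+15 / (1.5e10)^2 = 3.7312e+10
Step 2: ln(3.7312e+10) = 24.3426
Step 3: Vbi = 0.02585 * 24.3426 = 0.629 V

0.629


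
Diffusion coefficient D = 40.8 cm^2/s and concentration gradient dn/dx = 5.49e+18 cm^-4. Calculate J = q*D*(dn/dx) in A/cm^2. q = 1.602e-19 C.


Step 1: J = q * D * (dn/dx)
Step 2: J = 1.602e-19 * 40.8 * 5.49e+18
Step 3: J = 3.59e+01 A/cm^2

3.59e+01


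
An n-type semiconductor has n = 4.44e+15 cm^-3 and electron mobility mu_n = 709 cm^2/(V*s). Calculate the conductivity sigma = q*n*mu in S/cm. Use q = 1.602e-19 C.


Step 1: sigma = q * n * mu
Step 2: sigma = 1.602e-19 * 4.44e+15 * 709
Step 3: sigma = 5.043e-01 S/cm

5.043e-01


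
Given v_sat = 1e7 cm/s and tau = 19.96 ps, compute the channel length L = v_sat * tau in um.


Step 1: tau in seconds = 19.96 ps * 1e-12 = 1.9960e-11 s
Step 2: L = v_sat * tau = 1e7 * 1.9960e-11 = 1.9960e-04 cm
Step 3: L in um = 1.9960e-04 * 1e4 = 1.996 um

1.996


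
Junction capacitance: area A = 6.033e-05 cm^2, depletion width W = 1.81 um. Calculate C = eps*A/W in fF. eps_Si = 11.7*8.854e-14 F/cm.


Step 1: eps_Si = 11.7 * 8.854e-14 = 1.035918e-12 F/cm
Step 2: W in cm = 1.81 * 1e-4 = 1.81e-04 cm
Step 3: C = 1.035918e-12 * 6.033e-05 / 1.81e-04 = 3.452869e-13 F
Step 4: C = 345.29 fF

345.29


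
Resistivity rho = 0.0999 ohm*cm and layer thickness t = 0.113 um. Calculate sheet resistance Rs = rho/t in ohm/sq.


Step 1: Convert thickness to cm: t = 0.113 um = 1.1300e-05 cm
Step 2: Rs = rho / t = 0.0999 / 1.1300e-05
Step 3: Rs = 8840.7 ohm/sq

8840.7


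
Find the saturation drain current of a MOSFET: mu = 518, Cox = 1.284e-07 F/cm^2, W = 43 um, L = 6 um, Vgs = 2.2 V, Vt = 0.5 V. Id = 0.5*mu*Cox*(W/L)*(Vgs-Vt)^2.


Step 1: Overdrive voltage Vov = Vgs - Vt = 2.2 - 0.5 = 1.7 V
Step 2: W/L = 43/6 = 7.16667
Step 3: Id = 0.5 * 518 * 1.284e-07 * 7.16667 * 1.7^2
Step 4: Id = 6.89e-04 A

6.89e-04


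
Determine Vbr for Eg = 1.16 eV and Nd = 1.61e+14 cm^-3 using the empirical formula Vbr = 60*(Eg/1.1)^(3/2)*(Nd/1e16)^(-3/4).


Step 1: Eg/1.1 = 1.16/1.1 = 1.054545
Step 2: (Eg/1.1)^1.5 = 1.054545^1.5 = 1.082923
Step 3: (Nd/1e16)^(-0.75) = (0.0161)^(-0.75) = 22.124863
Step 4: Vbr = 60 * 1.082923 * 22.124863 = 1437.6 V

1437.6


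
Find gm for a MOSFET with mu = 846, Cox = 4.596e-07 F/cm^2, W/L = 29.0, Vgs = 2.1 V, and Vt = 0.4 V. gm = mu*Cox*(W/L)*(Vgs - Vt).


Step 1: Vov = Vgs - Vt = 2.1 - 0.4 = 1.7 V
Step 2: gm = mu * Cox * (W/L) * Vov
Step 3: gm = 846 * 4.596e-07 * 29.0 * 1.7 = 1.92e-02 S

1.92e-02


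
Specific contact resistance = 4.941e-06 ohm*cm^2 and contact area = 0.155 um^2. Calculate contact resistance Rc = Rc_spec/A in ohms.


Step 1: Convert area to cm^2: 0.155 um^2 = 1.5500e-09 cm^2
Step 2: Rc = Rc_spec / A = 4.941e-06 / 1.5500e-09
Step 3: Rc = 3.19e+03 ohms

3.19e+03


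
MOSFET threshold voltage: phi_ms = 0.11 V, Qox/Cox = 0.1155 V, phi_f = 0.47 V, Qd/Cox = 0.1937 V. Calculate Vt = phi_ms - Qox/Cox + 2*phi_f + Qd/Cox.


Step 1: Vt = phi_ms - Qox/Cox + 2*phi_f + Qd/Cox
Step 2: Vt = 0.11 - 0.1155 + 2*0.47 + 0.1937
Step 3: Vt = 0.11 - 0.1155 + 0.94 + 0.1937
Step 4: Vt = 1.1282 V

1.1282


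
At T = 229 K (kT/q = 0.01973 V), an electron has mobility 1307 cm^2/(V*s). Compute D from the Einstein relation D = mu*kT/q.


Step 1: D = mu * (kT/q)
Step 2: D = 1307 * 0.01973
Step 3: D = 25.79 cm^2/s

25.79


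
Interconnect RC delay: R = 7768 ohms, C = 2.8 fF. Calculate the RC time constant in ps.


Step 1: tau = R * C
Step 2: tau = 7768 * 2.8 fF = 7768 * 2.8e-15 F
Step 3: tau = 2.17504e-11 s = 21.7504 ps

21.7504


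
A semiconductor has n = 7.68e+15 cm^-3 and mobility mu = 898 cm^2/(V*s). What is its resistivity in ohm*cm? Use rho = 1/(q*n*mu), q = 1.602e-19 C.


Step 1: sigma = q * n * mu = 1.602e-19 * 7.68e+15 * 898 = 1.10484e+00 S/cm
Step 2: rho = 1 / sigma = 1 / 1.10484e+00 = 0.9051 ohm*cm

0.9051


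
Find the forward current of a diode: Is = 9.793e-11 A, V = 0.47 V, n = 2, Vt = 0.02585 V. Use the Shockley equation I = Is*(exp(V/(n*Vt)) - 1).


Step 1: V/(n*Vt) = 0.47/(2*0.02585) = 9.0909
Step 2: exp(9.0909) = 8.8742e+03
Step 3: I = 9.793e-11 * (8.8742e+03 - 1) = 8.69e-07 A

8.69e-07


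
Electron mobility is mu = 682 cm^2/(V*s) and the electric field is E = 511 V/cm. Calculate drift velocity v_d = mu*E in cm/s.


Step 1: v_d = mu * E
Step 2: v_d = 682 * 511 = 348502
Step 3: v_d = 3.49e+05 cm/s

3.49e+05


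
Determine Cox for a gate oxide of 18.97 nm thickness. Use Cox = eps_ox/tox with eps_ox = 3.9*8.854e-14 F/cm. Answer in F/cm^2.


Step 1: eps_ox = 3.9 * 8.854e-14 = 3.45306e-13 F/cm
Step 2: tox in cm = 18.97 nm * 1e-7 = 1.8970e-06 cm
Step 3: Cox = 3.45306e-13 / 1.8970e-06 = 1.82e-07 F/cm^2

1.82e-07


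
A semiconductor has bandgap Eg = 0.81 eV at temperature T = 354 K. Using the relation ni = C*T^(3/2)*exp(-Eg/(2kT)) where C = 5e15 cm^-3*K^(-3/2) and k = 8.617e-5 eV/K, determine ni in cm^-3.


Step 1: Compute kT = 8.617e-5 * 354 = 0.03050418 eV
Step 2: Exponent = -Eg/(2kT) = -0.81/(2*0.03050418) = -13.27687
Step 3: T^(3/2) = 354^1.5 = 6660.47
Step 4: ni = 5e15 * 6660.47 * exp(-13.27687) = 5.71e+13 cm^-3

5.71e+13


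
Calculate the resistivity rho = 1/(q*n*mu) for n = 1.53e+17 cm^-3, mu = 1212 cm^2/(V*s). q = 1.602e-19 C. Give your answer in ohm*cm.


Step 1: sigma = q * n * mu = 1.602e-19 * 1.53e+17 * 1212 = 2.97068e+01 S/cm
Step 2: rho = 1 / sigma = 1 / 2.97068e+01 = 0.03366 ohm*cm

0.03366


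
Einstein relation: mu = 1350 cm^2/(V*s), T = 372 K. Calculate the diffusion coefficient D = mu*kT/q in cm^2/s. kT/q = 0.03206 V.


Step 1: D = mu * (kT/q)
Step 2: D = 1350 * 0.03206
Step 3: D = 43.28 cm^2/s

43.28


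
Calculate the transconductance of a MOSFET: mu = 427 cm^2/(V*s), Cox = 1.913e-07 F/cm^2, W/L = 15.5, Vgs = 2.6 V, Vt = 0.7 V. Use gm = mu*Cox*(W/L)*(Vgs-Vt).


Step 1: Vov = Vgs - Vt = 2.6 - 0.7 = 1.9 V
Step 2: gm = mu * Cox * (W/L) * Vov
Step 3: gm = 427 * 1.913e-07 * 15.5 * 1.9 = 2.41e-03 S

2.41e-03


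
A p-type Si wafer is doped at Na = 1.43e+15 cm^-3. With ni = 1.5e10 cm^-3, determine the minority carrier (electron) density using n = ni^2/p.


Step 1: Majority hole concentration p ≈ Na = 1.43e+15 cm^-3
Step 2: n = ni^2 / Na = (1.5e10)^2 / 1.43e+15
Step 3: n = 1.57e+05 cm^-3

1.57e+05


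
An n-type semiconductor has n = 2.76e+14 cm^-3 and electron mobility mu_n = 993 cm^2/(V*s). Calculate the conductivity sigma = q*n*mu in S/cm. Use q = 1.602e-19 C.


Step 1: sigma = q * n * mu
Step 2: sigma = 1.602e-19 * 2.76e+14 * 993
Step 3: sigma = 4.391e-02 S/cm

4.391e-02


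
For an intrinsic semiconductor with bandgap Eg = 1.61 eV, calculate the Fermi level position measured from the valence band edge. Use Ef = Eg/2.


Step 1: For an intrinsic semiconductor, the Fermi level sits at midgap.
Step 2: Ef = Eg / 2 = 1.61 / 2 = 0.805 eV

0.805


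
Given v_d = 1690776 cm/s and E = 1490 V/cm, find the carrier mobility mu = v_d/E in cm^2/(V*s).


Step 1: mu = v_d / E
Step 2: mu = 1690776 / 1490
Step 3: mu = 1134.75 cm^2/(V*s)

1134.75


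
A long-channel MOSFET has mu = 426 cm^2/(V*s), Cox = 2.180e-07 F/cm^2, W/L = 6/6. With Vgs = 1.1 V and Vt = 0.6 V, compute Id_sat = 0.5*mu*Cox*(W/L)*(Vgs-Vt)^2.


Step 1: Overdrive voltage Vov = Vgs - Vt = 1.1 - 0.6 = 0.5 V
Step 2: W/L = 6/6 = 1
Step 3: Id = 0.5 * 426 * 2.180e-07 * 1 * 0.5^2
Step 4: Id = 1.16e-05 A

1.16e-05


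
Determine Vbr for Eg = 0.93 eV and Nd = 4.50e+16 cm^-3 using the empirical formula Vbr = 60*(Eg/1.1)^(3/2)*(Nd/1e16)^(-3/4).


Step 1: Eg/1.1 = 0.93/1.1 = 0.845455
Step 2: (Eg/1.1)^1.5 = 0.845455^1.5 = 0.777384
Step 3: (Nd/1e16)^(-0.75) = (4.5)^(-0.75) = 0.323661
Step 4: Vbr = 60 * 0.777384 * 0.323661 = 15.1 V

15.1


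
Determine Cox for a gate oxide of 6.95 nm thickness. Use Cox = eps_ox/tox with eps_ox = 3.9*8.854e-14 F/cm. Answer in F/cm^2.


Step 1: eps_ox = 3.9 * 8.854e-14 = 3.45306e-13 F/cm
Step 2: tox in cm = 6.95 nm * 1e-7 = 6.9500e-07 cm
Step 3: Cox = 3.45306e-13 / 6.9500e-07 = 4.97e-07 F/cm^2

4.97e-07


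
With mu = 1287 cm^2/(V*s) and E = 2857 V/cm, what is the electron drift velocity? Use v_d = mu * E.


Step 1: v_d = mu * E
Step 2: v_d = 1287 * 2857 = 3676959
Step 3: v_d = 3.68e+06 cm/s

3.68e+06


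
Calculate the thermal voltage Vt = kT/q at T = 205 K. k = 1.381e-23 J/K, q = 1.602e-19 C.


Step 1: kT = 1.381e-23 * 205 = 2.83105e-21 J
Step 2: Vt = kT/q = 2.83105e-21 / 1.602e-19
Step 3: Vt = 0.01767 V

0.01767


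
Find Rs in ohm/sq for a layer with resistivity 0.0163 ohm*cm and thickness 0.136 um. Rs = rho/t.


Step 1: Convert thickness to cm: t = 0.136 um = 1.3600e-05 cm
Step 2: Rs = rho / t = 0.0163 / 1.3600e-05
Step 3: Rs = 1198.5 ohm/sq

1198.5


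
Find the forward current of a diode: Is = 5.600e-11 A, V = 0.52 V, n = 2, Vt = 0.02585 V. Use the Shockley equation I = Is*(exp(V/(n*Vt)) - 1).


Step 1: V/(n*Vt) = 0.52/(2*0.02585) = 10.0580
Step 2: exp(10.0580) = 2.3342e+04
Step 3: I = 5.600e-11 * (2.3342e+04 - 1) = 1.31e-06 A

1.31e-06


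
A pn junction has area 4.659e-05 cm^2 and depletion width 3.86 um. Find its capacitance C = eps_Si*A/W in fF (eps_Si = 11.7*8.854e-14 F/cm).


Step 1: eps_Si = 11.7 * 8.854e-14 = 1.035918e-12 F/cm
Step 2: W in cm = 3.86 * 1e-4 = 3.86e-04 cm
Step 3: C = 1.035918e-12 * 4.659e-05 / 3.86e-04 = 1.250348e-13 F
Step 4: C = 125.03 fF

125.03


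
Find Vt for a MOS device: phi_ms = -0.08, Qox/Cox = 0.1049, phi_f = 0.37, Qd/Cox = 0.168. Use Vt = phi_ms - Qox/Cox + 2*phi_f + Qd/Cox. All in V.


Step 1: Vt = phi_ms - Qox/Cox + 2*phi_f + Qd/Cox
Step 2: Vt = -0.08 - 0.1049 + 2*0.37 + 0.168
Step 3: Vt = -0.08 - 0.1049 + 0.74 + 0.168
Step 4: Vt = 0.7231 V

0.7231


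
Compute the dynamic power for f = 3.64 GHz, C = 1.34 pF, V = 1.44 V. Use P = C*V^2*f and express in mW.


Step 1: V^2 = 1.44^2 = 2.0736 V^2
Step 2: P = C*V^2*f = 1.34e-12 F * 2.0736 * 3.64e9 Hz
Step 3: P = 1.011419136e-02 W
Step 4: P = 10.114 mW

10.114


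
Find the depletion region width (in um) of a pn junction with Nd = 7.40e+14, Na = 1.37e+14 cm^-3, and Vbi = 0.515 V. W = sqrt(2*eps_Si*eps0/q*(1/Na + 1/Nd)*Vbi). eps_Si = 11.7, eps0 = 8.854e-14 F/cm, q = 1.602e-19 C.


Step 1: 1/Na + 1/Nd = 1/1.37e+14 + 1/7.40e+14 = 8.65062e-15
Step 2: 2*eps*eps0/q = 2*11.7*8.854e-14/1.602e-19 = 1.293281e+07
Step 3: W^2 = 1.293281e+07 * 8.65062e-15 * 0.515 = 5.76166e-08
Step 4: W = sqrt(5.76166e-08) = 2.400e-04 cm = 2.4 um

2.4


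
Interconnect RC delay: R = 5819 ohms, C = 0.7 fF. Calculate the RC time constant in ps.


Step 1: tau = R * C
Step 2: tau = 5819 * 0.7 fF = 5819 * 7.0e-16 F
Step 3: tau = 4.0733e-12 s = 4.0733 ps

4.0733


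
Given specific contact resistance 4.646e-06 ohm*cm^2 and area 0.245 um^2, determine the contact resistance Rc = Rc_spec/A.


Step 1: Convert area to cm^2: 0.245 um^2 = 2.4500e-09 cm^2
Step 2: Rc = Rc_spec / A = 4.646e-06 / 2.4500e-09
Step 3: Rc = 1.90e+03 ohms

1.90e+03


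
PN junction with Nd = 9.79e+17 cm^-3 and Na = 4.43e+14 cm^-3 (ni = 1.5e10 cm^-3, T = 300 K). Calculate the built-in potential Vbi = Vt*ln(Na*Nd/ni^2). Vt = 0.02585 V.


Step 1: Compute Na*Nd/ni^2 = 4.43e+14 * 9.79e+17 / (1.5e10)^2 = 1.9275e+12
Step 2: ln(1.9275e+12) = 28.2872
Step 3: Vbi = 0.02585 * 28.2872 = 0.731 V

0.731


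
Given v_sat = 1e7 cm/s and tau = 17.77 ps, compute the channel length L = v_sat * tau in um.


Step 1: tau in seconds = 17.77 ps * 1e-12 = 1.7770e-11 s
Step 2: L = v_sat * tau = 1e7 * 1.7770e-11 = 1.7770e-04 cm
Step 3: L in um = 1.7770e-04 * 1e4 = 1.777 um

1.777
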